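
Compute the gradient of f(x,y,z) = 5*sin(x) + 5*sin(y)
(5*cos(x), 5*cos(y), 0)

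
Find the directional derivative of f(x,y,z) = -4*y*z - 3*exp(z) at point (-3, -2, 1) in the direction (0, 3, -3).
3*sqrt(2)*(-4 + E)/2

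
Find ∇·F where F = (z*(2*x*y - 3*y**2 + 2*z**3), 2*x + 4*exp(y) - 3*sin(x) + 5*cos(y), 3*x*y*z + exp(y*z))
3*x*y + 2*y*z + y*exp(y*z) + 4*exp(y) - 5*sin(y)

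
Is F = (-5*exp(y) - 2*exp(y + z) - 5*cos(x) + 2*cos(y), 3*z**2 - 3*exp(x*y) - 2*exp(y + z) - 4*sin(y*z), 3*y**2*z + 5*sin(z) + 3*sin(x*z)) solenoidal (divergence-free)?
No, ∇·F = -3*x*exp(x*y) + 3*x*cos(x*z) + 3*y**2 - 4*z*cos(y*z) - 2*exp(y + z) + 5*sin(x) + 5*cos(z)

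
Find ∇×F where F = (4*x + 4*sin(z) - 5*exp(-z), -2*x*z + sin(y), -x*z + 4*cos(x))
(2*x, z + 4*sin(x) + 4*cos(z) + 5*exp(-z), -2*z)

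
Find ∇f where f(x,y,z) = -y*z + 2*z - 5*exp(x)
(-5*exp(x), -z, 2 - y)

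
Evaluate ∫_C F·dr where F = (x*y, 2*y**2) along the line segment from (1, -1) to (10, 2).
51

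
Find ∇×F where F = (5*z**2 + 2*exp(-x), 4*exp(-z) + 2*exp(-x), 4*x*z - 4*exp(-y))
(4*exp(-z) + 4*exp(-y), 6*z, -2*exp(-x))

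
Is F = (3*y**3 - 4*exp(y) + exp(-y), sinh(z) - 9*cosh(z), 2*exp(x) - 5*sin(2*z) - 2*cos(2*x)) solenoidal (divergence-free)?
No, ∇·F = -10*cos(2*z)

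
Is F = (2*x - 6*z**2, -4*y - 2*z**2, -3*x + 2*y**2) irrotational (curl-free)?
No, ∇×F = (4*y + 4*z, 3 - 12*z, 0)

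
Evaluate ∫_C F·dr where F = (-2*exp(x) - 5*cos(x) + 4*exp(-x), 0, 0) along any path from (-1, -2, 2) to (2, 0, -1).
-2*exp(2) - 5*sin(2) - 5*sin(1) - 4*exp(-2) + 2*exp(-1) + 4*E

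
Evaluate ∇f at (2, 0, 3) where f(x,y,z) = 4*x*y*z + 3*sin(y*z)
(0, 33, 0)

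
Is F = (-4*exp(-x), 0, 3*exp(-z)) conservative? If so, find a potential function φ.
Yes, F is conservative. φ = -3*exp(-z) + 4*exp(-x)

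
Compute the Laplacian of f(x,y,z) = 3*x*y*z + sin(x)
-sin(x)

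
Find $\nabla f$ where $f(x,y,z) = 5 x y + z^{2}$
(5*y, 5*x, 2*z)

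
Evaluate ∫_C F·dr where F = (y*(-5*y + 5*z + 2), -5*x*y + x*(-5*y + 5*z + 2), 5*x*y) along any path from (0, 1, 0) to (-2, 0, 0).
0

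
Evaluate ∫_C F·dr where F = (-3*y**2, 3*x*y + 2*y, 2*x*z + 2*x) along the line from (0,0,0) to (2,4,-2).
52/3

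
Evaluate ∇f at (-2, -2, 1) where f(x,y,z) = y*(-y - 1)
(0, 3, 0)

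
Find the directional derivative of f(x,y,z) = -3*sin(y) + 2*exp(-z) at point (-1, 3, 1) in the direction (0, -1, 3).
3*sqrt(10)*(E*cos(3) - 2)*exp(-1)/10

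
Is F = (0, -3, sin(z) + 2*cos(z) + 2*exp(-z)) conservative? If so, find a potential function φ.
Yes, F is conservative. φ = -3*y + 2*sin(z) - cos(z) - 2*exp(-z)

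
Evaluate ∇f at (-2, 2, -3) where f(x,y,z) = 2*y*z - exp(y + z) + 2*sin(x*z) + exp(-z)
(-6*cos(6), -6 - exp(-1), -exp(3) - 4*cos(6) - exp(-1) + 4)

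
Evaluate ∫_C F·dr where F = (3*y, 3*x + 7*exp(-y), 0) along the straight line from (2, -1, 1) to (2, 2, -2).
-7*exp(-2) + 18 + 7*E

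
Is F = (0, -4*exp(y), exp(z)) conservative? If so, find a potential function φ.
Yes, F is conservative. φ = -4*exp(y) + exp(z)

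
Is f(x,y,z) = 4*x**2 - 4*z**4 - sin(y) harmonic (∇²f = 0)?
No, ∇²f = -48*z**2 + sin(y) + 8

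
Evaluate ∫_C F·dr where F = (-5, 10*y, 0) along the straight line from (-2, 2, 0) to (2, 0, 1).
-40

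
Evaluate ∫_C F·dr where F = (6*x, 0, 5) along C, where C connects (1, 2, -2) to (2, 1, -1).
14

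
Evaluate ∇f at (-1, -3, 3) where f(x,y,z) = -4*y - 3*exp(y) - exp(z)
(0, -4 - 3*exp(-3), -exp(3))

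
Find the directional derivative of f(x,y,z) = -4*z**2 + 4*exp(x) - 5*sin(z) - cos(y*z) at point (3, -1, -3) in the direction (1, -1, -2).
sqrt(6)*(-48 + 10*cos(3) + 5*sin(3) + 4*exp(3))/6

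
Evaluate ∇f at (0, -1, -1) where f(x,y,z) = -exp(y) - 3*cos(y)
(0, -3*sin(1) - exp(-1), 0)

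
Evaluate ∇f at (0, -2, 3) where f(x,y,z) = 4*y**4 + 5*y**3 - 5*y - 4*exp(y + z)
(0, -73 - 4*E, -4*E)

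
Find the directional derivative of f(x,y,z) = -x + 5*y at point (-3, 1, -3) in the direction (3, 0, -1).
-3*sqrt(10)/10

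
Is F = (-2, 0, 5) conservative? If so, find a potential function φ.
Yes, F is conservative. φ = -2*x + 5*z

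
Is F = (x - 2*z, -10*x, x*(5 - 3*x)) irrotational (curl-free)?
No, ∇×F = (0, 6*x - 7, -10)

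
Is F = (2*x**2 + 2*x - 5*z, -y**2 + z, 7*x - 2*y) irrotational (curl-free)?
No, ∇×F = (-3, -12, 0)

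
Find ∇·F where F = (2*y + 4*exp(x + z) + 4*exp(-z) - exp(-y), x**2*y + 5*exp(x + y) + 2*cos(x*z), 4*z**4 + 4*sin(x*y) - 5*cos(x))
x**2 + 16*z**3 + 5*exp(x + y) + 4*exp(x + z)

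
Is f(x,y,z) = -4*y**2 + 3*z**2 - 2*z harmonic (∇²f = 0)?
No, ∇²f = -2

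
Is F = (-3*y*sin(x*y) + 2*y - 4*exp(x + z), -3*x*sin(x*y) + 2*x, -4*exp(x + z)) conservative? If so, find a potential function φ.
Yes, F is conservative. φ = 2*x*y - 4*exp(x + z) + 3*cos(x*y)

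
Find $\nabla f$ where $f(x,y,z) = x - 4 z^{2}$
(1, 0, -8*z)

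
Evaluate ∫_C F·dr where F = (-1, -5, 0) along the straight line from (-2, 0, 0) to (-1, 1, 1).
-6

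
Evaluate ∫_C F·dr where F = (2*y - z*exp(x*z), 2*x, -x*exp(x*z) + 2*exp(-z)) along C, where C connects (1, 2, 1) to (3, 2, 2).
-exp(6) - 2*exp(-2) + 2*exp(-1) + E + 8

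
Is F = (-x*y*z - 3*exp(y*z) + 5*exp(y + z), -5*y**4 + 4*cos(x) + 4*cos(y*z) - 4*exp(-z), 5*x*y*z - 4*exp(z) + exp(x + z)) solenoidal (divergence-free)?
No, ∇·F = 5*x*y - 20*y**3 - y*z - 4*z*sin(y*z) - 4*exp(z) + exp(x + z)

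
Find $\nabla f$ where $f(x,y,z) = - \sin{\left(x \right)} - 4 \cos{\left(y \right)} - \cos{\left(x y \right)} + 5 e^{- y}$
(y*sin(x*y) - cos(x), x*sin(x*y) + 4*sin(y) - 5*exp(-y), 0)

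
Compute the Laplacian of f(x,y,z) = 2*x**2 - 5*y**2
-6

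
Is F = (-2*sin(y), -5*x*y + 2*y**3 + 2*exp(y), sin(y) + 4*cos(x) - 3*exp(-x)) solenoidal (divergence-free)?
No, ∇·F = -5*x + 6*y**2 + 2*exp(y)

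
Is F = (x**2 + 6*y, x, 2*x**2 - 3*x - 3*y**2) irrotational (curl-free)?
No, ∇×F = (-6*y, 3 - 4*x, -5)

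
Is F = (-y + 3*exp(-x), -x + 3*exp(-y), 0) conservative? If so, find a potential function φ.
Yes, F is conservative. φ = -x*y - 3*exp(-y) - 3*exp(-x)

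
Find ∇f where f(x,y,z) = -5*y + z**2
(0, -5, 2*z)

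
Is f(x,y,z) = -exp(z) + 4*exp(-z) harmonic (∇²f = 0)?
No, ∇²f = -exp(z) + 4*exp(-z)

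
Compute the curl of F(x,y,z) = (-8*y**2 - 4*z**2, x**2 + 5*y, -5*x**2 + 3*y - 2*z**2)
(3, 10*x - 8*z, 2*x + 16*y)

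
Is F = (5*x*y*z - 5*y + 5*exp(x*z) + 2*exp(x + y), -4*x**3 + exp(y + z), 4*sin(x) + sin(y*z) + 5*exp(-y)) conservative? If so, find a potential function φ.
No, ∇×F = (z*cos(y*z) - exp(y + z) - 5*exp(-y), 5*x*y + 5*x*exp(x*z) - 4*cos(x), -12*x**2 - 5*x*z - 2*exp(x + y) + 5) ≠ 0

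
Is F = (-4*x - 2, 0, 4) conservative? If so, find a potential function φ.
Yes, F is conservative. φ = -2*x**2 - 2*x + 4*z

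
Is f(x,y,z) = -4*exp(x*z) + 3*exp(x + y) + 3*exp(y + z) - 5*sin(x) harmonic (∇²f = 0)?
No, ∇²f = -4*x**2*exp(x*z) - 4*z**2*exp(x*z) + 6*exp(x + y) + 6*exp(y + z) + 5*sin(x)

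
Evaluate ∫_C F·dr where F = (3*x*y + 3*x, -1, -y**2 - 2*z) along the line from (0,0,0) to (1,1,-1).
5/6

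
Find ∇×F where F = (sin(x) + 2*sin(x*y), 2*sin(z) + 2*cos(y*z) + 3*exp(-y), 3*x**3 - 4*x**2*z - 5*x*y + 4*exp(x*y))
(4*x*exp(x*y) - 5*x + 2*y*sin(y*z) - 2*cos(z), -9*x**2 + 8*x*z - 4*y*exp(x*y) + 5*y, -2*x*cos(x*y))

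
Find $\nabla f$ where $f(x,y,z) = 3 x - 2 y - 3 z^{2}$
(3, -2, -6*z)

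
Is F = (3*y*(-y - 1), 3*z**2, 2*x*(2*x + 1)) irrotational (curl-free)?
No, ∇×F = (-6*z, -8*x - 2, 6*y + 3)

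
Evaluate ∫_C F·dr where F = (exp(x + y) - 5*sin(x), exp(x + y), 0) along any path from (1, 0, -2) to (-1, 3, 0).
-E + exp(2)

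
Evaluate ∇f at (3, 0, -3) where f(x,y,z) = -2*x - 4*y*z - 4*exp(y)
(-2, 8, 0)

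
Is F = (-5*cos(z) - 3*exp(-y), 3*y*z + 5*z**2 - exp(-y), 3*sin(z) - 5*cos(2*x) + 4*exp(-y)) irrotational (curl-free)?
No, ∇×F = (-3*y - 10*z - 4*exp(-y), -10*sin(2*x) + 5*sin(z), -3*exp(-y))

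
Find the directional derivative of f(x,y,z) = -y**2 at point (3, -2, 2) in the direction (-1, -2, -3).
-4*sqrt(14)/7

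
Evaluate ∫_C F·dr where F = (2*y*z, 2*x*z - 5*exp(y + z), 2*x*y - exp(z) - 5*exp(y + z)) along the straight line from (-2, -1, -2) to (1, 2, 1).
-5*exp(3) - E + exp(-2) + 5*exp(-3) + 12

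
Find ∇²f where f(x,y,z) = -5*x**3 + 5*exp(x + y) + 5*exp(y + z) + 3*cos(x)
-30*x + 10*exp(x + y) + 10*exp(y + z) - 3*cos(x)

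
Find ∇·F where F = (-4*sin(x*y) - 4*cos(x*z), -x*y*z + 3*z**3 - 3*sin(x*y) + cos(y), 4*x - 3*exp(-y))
-x*z - 3*x*cos(x*y) - 4*y*cos(x*y) + 4*z*sin(x*z) - sin(y)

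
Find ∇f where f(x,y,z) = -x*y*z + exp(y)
(-y*z, -x*z + exp(y), -x*y)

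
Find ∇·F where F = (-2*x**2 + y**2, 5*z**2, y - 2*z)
-4*x - 2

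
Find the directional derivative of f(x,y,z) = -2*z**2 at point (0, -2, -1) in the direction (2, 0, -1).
-4*sqrt(5)/5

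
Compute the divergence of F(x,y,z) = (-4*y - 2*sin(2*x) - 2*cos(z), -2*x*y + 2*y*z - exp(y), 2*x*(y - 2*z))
-6*x + 2*z - exp(y) - 4*cos(2*x)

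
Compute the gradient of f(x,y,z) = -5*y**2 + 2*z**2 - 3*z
(0, -10*y, 4*z - 3)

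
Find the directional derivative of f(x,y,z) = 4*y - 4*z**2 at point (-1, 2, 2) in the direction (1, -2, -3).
20*sqrt(14)/7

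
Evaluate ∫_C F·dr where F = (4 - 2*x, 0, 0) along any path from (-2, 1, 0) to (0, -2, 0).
12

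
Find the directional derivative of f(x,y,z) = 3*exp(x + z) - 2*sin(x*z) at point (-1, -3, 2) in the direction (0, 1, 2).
2*sqrt(5)*(2*cos(2) + 3*E)/5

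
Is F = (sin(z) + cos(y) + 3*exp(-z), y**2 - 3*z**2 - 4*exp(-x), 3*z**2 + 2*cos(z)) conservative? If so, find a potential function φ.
No, ∇×F = (6*z, cos(z) - 3*exp(-z), sin(y) + 4*exp(-x)) ≠ 0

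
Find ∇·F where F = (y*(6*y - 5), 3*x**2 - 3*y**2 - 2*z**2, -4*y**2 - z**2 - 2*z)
-6*y - 2*z - 2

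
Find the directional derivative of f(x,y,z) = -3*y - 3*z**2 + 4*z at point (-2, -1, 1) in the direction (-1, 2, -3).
0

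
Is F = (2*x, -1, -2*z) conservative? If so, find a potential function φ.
Yes, F is conservative. φ = x**2 - y - z**2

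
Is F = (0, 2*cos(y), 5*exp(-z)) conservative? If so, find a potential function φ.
Yes, F is conservative. φ = 2*sin(y) - 5*exp(-z)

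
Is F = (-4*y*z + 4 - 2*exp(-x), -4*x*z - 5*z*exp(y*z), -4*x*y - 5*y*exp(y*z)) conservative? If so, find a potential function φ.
Yes, F is conservative. φ = -4*x*y*z + 4*x - 5*exp(y*z) + 2*exp(-x)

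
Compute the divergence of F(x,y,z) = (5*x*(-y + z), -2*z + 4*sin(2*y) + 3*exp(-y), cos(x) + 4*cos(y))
-5*y + 5*z + 8*cos(2*y) - 3*exp(-y)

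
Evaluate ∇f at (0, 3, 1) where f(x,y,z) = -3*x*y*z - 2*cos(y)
(-9, 2*sin(3), 0)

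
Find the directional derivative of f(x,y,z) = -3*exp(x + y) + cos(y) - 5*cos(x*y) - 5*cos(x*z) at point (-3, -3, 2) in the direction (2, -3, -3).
sqrt(22)*(-3*exp(6)*sin(3) + 3 + 15*exp(6)*sin(9) - 65*exp(6)*sin(6))*exp(-6)/22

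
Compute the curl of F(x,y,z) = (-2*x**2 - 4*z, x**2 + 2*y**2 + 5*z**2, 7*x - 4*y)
(-10*z - 4, -11, 2*x)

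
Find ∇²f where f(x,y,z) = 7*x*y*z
0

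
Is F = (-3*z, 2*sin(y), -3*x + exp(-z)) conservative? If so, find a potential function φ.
Yes, F is conservative. φ = -3*x*z - 2*cos(y) - exp(-z)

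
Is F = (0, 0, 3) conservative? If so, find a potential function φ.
Yes, F is conservative. φ = 3*z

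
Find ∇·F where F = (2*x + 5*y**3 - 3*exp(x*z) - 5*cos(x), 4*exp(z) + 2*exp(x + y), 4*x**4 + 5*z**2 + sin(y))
-3*z*exp(x*z) + 10*z + 2*exp(x + y) + 5*sin(x) + 2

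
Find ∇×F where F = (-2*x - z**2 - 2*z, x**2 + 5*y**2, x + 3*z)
(0, -2*z - 3, 2*x)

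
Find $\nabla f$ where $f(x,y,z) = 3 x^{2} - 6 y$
(6*x, -6, 0)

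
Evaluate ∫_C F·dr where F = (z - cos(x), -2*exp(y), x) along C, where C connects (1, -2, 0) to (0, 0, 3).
-2 + 2*exp(-2) + sin(1)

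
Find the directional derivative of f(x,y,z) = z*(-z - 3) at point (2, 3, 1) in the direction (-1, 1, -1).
5*sqrt(3)/3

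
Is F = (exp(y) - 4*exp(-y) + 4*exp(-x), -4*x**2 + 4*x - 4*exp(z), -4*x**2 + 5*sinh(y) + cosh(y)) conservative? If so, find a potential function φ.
No, ∇×F = (4*exp(z) + sinh(y) + 5*cosh(y), 8*x, -8*x - exp(y) + 4 - 4*exp(-y)) ≠ 0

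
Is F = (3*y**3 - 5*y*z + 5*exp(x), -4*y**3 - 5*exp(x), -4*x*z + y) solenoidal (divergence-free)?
No, ∇·F = -4*x - 12*y**2 + 5*exp(x)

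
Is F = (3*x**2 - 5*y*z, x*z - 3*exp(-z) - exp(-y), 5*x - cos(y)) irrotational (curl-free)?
No, ∇×F = (-x + sin(y) - 3*exp(-z), -5*y - 5, 6*z)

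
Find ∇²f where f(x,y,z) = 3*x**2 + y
6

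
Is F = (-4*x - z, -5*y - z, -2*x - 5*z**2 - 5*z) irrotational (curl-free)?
No, ∇×F = (1, 1, 0)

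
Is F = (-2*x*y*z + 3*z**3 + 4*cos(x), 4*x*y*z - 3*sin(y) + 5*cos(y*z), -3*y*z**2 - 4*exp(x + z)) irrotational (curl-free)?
No, ∇×F = (-4*x*y + 5*y*sin(y*z) - 3*z**2, -2*x*y + 9*z**2 + 4*exp(x + z), 2*z*(x + 2*y))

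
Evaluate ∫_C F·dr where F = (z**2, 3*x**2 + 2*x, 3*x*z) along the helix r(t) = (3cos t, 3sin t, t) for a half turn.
-3*pi**2 - 6 + 9*pi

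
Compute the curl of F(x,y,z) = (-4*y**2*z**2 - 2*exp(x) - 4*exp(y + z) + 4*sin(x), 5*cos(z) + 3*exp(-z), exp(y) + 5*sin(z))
(exp(y) + 5*sin(z) + 3*exp(-z), -8*y**2*z - 4*exp(y + z), 8*y*z**2 + 4*exp(y + z))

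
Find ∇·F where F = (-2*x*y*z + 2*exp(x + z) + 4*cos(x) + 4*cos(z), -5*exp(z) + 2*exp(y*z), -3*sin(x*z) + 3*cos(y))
-3*x*cos(x*z) - 2*y*z + 2*z*exp(y*z) + 2*exp(x + z) - 4*sin(x)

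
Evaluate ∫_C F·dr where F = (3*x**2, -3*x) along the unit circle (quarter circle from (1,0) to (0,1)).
-3*pi/4 - 1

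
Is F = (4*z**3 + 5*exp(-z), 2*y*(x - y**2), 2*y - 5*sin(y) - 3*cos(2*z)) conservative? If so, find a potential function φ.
No, ∇×F = (2 - 5*cos(y), 12*z**2 - 5*exp(-z), 2*y) ≠ 0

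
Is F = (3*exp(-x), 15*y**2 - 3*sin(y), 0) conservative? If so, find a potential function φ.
Yes, F is conservative. φ = 5*y**3 + 3*cos(y) - 3*exp(-x)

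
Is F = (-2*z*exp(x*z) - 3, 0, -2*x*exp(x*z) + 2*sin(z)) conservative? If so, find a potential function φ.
Yes, F is conservative. φ = -3*x - 2*exp(x*z) - 2*cos(z)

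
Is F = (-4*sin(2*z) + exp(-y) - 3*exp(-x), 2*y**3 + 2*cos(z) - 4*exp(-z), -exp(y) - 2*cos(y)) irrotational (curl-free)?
No, ∇×F = (-exp(y) + 2*sin(y) + 2*sin(z) - 4*exp(-z), -8*cos(2*z), exp(-y))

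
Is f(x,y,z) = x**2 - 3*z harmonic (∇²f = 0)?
No, ∇²f = 2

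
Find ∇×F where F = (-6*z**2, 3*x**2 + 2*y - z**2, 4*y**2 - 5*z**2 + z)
(8*y + 2*z, -12*z, 6*x)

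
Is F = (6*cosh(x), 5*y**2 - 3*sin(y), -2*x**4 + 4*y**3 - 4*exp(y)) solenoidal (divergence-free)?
No, ∇·F = 10*y - 3*cos(y) + 6*sinh(x)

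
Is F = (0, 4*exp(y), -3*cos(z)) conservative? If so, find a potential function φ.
Yes, F is conservative. φ = 4*exp(y) - 3*sin(z)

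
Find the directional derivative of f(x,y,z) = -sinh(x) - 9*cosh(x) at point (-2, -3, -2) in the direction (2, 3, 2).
2*sqrt(17)*(-cosh(2) + 9*sinh(2))/17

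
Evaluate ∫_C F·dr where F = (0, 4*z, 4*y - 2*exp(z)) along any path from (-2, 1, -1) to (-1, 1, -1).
0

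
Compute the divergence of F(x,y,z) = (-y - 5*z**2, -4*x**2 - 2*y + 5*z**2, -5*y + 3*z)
1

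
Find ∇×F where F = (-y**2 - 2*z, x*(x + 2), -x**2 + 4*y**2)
(8*y, 2*x - 2, 2*x + 2*y + 2)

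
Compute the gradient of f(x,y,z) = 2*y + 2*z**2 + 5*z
(0, 2, 4*z + 5)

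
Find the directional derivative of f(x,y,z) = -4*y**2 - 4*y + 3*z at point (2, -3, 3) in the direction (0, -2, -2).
-23*sqrt(2)/2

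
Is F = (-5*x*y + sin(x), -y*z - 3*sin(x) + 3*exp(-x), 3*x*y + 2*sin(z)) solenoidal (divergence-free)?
No, ∇·F = -5*y - z + cos(x) + 2*cos(z)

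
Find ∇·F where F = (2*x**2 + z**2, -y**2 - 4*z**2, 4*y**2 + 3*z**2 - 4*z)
4*x - 2*y + 6*z - 4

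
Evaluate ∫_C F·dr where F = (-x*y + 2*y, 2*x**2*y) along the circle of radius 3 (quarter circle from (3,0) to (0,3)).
99/2 - 9*pi/2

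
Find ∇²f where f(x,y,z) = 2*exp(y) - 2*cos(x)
2*exp(y) + 2*cos(x)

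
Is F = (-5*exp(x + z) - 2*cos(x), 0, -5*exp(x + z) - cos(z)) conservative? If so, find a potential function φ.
Yes, F is conservative. φ = -5*exp(x + z) - 2*sin(x) - sin(z)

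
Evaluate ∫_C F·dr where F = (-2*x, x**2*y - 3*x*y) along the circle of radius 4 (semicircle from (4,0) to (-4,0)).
-128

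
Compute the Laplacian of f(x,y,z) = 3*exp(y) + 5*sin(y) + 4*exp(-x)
3*exp(y) - 5*sin(y) + 4*exp(-x)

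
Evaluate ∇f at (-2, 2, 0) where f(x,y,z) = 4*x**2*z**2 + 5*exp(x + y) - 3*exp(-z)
(5, 5, 3)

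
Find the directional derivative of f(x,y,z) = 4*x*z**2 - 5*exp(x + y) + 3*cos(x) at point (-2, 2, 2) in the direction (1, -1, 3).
sqrt(11)*(-80 + 3*sin(2))/11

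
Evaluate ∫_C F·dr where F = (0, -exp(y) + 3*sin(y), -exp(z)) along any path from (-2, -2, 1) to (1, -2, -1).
2*sinh(1)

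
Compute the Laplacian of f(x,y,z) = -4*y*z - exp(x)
-exp(x)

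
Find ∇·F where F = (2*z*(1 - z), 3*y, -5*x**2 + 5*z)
8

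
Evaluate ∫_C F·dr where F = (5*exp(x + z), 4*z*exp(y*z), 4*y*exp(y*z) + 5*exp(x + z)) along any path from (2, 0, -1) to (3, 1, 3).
-5*E - 4 + 4*exp(3) + 5*exp(6)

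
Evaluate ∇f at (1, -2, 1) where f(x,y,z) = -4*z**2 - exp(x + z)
(-exp(2), 0, -8 - exp(2))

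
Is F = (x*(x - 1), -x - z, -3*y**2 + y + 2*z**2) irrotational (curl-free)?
No, ∇×F = (2 - 6*y, 0, -1)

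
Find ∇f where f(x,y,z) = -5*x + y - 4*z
(-5, 1, -4)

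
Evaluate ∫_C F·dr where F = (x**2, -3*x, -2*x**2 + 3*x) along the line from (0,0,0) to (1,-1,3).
13/3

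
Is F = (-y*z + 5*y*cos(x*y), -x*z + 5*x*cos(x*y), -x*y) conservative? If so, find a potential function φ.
Yes, F is conservative. φ = -x*y*z + 5*sin(x*y)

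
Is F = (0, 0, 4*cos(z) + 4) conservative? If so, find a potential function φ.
Yes, F is conservative. φ = 4*z + 4*sin(z)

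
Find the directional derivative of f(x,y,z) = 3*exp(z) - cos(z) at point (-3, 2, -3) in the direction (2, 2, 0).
0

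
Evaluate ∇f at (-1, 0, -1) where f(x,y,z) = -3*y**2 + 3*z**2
(0, 0, -6)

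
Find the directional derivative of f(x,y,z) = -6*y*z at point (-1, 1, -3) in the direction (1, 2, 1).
5*sqrt(6)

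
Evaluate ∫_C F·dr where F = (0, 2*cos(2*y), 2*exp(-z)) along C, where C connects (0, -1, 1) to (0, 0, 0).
-2 + 2*exp(-1) + sin(2)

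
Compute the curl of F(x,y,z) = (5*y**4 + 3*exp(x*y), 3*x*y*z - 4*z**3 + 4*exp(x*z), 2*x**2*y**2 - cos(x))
(4*x**2*y - 3*x*y - 4*x*exp(x*z) + 12*z**2, -4*x*y**2 - sin(x), -3*x*exp(x*y) - 20*y**3 + 3*y*z + 4*z*exp(x*z))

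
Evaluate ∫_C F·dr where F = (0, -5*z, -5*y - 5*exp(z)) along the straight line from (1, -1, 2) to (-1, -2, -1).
-20 - 5*exp(-1) + 5*exp(2)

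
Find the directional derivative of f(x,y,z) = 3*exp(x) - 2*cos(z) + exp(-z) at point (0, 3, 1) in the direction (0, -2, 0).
0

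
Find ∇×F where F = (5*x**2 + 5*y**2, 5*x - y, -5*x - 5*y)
(-5, 5, 5 - 10*y)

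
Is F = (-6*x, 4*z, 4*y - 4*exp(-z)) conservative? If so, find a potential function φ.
Yes, F is conservative. φ = -3*x**2 + 4*y*z + 4*exp(-z)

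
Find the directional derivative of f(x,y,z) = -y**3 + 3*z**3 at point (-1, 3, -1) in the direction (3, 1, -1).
-36*sqrt(11)/11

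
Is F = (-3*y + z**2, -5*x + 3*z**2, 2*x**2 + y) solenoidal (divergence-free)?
Yes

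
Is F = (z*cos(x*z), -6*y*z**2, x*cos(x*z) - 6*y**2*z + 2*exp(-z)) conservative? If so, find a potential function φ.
Yes, F is conservative. φ = -3*y**2*z**2 + sin(x*z) - 2*exp(-z)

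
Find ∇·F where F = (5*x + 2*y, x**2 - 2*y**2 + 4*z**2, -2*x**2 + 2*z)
7 - 4*y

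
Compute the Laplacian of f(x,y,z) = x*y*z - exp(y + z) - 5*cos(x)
-2*exp(y + z) + 5*cos(x)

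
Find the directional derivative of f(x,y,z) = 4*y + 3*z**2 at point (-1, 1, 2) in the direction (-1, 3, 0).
6*sqrt(10)/5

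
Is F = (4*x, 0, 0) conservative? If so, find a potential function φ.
Yes, F is conservative. φ = 2*x**2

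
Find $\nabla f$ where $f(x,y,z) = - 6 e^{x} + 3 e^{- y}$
(-6*exp(x), -3*exp(-y), 0)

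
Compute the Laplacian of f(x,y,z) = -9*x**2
-18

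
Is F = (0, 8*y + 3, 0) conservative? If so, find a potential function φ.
Yes, F is conservative. φ = y*(4*y + 3)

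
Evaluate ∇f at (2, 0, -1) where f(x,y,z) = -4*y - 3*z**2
(0, -4, 6)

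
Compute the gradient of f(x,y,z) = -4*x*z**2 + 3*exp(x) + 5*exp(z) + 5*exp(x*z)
(-4*z**2 + 5*z*exp(x*z) + 3*exp(x), 0, -8*x*z + 5*x*exp(x*z) + 5*exp(z))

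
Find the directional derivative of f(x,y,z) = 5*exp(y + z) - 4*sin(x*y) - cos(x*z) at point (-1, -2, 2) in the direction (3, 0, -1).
sqrt(10)*(24*cos(2) - 7*sin(2) - 5)/10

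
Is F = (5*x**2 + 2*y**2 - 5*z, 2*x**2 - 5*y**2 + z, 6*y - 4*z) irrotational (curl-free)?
No, ∇×F = (5, -5, 4*x - 4*y)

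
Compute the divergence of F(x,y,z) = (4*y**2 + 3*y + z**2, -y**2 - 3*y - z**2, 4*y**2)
-2*y - 3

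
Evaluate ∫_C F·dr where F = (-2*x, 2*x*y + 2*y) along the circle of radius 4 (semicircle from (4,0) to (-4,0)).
256/3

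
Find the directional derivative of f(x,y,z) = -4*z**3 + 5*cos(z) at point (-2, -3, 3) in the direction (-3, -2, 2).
-2*sqrt(17)*(5*sin(3) + 108)/17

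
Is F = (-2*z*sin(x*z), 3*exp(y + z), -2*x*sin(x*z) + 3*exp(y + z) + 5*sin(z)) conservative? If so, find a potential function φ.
Yes, F is conservative. φ = 3*exp(y + z) - 5*cos(z) + 2*cos(x*z)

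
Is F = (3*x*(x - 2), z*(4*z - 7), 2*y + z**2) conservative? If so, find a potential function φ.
No, ∇×F = (9 - 8*z, 0, 0) ≠ 0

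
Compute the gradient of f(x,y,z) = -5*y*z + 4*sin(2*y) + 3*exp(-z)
(0, -5*z + 8*cos(2*y), -5*y - 3*exp(-z))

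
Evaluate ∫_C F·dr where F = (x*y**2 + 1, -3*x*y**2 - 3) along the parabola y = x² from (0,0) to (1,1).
-113/42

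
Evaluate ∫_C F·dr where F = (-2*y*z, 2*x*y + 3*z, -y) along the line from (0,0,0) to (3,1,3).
-1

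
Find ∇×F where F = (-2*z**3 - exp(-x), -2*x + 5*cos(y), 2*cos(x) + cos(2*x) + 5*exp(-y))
(-5*exp(-y), -6*z**2 + 2*sin(x) + 2*sin(2*x), -2)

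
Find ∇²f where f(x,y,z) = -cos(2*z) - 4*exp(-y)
4*cos(2*z) - 4*exp(-y)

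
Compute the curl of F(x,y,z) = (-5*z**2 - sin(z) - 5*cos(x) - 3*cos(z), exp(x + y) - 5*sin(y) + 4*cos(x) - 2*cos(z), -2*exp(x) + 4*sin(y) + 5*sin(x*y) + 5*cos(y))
(5*x*cos(x*y) - 5*sin(y) - 2*sin(z) + 4*cos(y), -5*y*cos(x*y) - 10*z + 2*exp(x) + 3*sin(z) - cos(z), exp(x + y) - 4*sin(x))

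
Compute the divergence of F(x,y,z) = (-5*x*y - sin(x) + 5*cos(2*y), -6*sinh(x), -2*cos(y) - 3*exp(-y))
-5*y - cos(x)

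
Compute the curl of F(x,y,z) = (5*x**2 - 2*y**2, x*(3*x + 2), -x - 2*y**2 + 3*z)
(-4*y, 1, 6*x + 4*y + 2)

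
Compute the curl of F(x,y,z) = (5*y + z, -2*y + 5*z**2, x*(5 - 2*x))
(-10*z, 4*x - 4, -5)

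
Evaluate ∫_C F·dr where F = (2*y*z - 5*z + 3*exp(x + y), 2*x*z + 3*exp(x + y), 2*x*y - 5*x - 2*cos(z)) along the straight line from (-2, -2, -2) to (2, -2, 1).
-2*sin(2) - 2*sin(1) - 3*exp(-4) + 21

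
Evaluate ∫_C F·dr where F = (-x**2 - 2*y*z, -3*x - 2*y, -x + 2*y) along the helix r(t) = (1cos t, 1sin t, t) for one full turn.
pi*(-3 + 2*pi)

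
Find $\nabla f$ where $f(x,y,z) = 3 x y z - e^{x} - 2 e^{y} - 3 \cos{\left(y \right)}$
(3*y*z - exp(x), 3*x*z - 2*exp(y) + 3*sin(y), 3*x*y)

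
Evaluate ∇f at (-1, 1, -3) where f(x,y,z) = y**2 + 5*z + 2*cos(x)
(2*sin(1), 2, 5)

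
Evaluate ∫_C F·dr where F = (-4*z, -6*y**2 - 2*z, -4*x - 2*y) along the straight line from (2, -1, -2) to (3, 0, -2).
10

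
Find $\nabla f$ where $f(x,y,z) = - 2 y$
(0, -2, 0)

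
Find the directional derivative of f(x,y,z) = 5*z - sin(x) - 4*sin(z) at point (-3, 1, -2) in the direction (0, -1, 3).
3*sqrt(10)*(5 - 4*cos(2))/10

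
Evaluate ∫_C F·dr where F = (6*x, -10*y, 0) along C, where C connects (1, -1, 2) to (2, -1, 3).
9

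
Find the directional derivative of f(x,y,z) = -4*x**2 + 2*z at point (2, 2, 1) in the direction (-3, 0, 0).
16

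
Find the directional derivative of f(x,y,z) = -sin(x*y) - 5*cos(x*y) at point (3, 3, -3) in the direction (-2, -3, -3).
15*sqrt(22)*(-5*sin(9) + cos(9))/22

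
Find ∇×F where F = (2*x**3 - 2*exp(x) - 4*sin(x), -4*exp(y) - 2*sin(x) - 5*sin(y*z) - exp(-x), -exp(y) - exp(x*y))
(-x*exp(x*y) + 5*y*cos(y*z) - exp(y), y*exp(x*y), -2*cos(x) + exp(-x))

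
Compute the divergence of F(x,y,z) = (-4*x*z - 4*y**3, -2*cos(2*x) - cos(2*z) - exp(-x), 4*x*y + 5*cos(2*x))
-4*z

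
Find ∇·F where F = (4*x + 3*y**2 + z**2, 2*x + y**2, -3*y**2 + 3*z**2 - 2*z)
2*y + 6*z + 2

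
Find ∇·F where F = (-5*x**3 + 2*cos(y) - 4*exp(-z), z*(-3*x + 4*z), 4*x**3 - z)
-15*x**2 - 1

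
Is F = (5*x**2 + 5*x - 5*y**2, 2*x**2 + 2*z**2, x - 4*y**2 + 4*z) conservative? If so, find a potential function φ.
No, ∇×F = (-8*y - 4*z, -1, 4*x + 10*y) ≠ 0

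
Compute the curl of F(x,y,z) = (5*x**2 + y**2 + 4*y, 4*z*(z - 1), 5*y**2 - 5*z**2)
(10*y - 8*z + 4, 0, -2*y - 4)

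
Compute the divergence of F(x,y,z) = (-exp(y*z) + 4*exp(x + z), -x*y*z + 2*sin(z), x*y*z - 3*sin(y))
x*y - x*z + 4*exp(x + z)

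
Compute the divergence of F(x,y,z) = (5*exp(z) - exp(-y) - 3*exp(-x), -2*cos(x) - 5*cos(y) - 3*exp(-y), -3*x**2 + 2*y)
5*sin(y) + 3*exp(-y) + 3*exp(-x)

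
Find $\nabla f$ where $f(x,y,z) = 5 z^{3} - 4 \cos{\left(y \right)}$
(0, 4*sin(y), 15*z**2)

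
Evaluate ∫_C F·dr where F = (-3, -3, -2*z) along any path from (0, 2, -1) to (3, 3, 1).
-12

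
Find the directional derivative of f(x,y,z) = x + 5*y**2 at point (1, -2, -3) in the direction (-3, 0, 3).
-sqrt(2)/2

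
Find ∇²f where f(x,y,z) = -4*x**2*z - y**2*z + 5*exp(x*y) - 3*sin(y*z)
5*x**2*exp(x*y) + 5*y**2*exp(x*y) + 3*y**2*sin(y*z) + 3*z**2*sin(y*z) - 10*z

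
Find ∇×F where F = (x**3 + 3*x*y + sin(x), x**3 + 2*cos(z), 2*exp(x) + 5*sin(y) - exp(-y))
(2*sin(z) + 5*cos(y) + exp(-y), -2*exp(x), 3*x*(x - 1))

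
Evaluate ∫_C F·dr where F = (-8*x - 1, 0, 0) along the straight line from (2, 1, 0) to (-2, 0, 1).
4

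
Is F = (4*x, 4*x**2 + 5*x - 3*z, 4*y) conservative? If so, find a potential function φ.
No, ∇×F = (7, 0, 8*x + 5) ≠ 0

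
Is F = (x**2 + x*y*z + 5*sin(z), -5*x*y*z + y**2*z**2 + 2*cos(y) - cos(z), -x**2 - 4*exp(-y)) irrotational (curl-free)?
No, ∇×F = (5*x*y - 2*y**2*z - sin(z) + 4*exp(-y), x*y + 2*x + 5*cos(z), z*(-x - 5*y))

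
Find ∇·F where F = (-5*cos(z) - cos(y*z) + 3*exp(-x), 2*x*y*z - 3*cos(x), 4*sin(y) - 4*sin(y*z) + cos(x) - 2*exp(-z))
2*x*z - 4*y*cos(y*z) + 2*exp(-z) - 3*exp(-x)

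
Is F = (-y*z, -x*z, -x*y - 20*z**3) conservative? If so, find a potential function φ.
Yes, F is conservative. φ = z*(-x*y - 5*z**3)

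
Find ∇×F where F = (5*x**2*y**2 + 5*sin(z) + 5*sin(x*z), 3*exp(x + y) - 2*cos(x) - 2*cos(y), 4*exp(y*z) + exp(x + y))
(4*z*exp(y*z) + exp(x + y), 5*x*cos(x*z) - exp(x + y) + 5*cos(z), -10*x**2*y + 3*exp(x + y) + 2*sin(x))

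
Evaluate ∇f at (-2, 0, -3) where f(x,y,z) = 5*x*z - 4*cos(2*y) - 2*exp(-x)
(-15 + 2*exp(2), 0, -10)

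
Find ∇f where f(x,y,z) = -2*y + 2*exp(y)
(0, 2*exp(y) - 2, 0)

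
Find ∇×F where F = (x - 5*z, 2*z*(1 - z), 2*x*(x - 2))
(4*z - 2, -4*x - 1, 0)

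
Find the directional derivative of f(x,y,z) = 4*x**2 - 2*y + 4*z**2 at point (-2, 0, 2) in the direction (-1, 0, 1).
16*sqrt(2)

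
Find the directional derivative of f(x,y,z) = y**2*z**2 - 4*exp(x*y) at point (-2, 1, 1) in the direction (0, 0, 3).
2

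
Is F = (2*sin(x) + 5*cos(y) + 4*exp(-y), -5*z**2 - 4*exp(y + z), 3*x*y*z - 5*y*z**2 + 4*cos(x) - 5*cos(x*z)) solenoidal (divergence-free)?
No, ∇·F = 3*x*y + 5*x*sin(x*z) - 10*y*z - 4*exp(y + z) + 2*cos(x)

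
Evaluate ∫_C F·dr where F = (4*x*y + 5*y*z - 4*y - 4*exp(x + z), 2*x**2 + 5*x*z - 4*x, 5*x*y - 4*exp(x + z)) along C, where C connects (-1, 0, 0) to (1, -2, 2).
-4*exp(3) - 16 + 4*exp(-1)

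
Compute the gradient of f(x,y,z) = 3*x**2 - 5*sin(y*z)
(6*x, -5*z*cos(y*z), -5*y*cos(y*z))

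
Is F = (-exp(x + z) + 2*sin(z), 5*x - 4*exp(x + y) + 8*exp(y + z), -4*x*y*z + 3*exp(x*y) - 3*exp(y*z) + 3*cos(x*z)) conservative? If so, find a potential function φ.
No, ∇×F = (-4*x*z + 3*x*exp(x*y) - 3*z*exp(y*z) - 8*exp(y + z), 4*y*z - 3*y*exp(x*y) + 3*z*sin(x*z) - exp(x + z) + 2*cos(z), 5 - 4*exp(x + y)) ≠ 0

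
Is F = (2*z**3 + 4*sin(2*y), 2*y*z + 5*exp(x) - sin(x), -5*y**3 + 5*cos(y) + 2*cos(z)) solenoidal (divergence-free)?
No, ∇·F = 2*z - 2*sin(z)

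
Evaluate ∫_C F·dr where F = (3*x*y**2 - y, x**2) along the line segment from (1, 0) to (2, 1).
43/12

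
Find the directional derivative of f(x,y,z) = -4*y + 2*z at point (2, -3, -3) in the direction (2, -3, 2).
16*sqrt(17)/17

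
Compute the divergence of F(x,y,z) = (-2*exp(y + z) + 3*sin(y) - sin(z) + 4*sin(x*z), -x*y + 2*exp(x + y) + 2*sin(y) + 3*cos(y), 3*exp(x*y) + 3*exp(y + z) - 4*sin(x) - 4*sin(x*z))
-4*x*cos(x*z) - x + 4*z*cos(x*z) + 2*exp(x + y) + 3*exp(y + z) - 3*sin(y) + 2*cos(y)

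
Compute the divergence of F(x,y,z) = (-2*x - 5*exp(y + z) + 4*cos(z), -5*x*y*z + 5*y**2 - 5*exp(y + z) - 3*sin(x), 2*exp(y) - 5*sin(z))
-5*x*z + 10*y - 5*exp(y + z) - 5*cos(z) - 2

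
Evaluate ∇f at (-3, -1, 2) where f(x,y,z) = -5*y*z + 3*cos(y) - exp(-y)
(0, -10 + 3*sin(1) + E, 5)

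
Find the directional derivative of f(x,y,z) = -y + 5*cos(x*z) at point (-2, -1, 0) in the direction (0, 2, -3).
-2*sqrt(13)/13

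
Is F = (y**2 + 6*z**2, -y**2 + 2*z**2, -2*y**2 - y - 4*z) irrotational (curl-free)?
No, ∇×F = (-4*y - 4*z - 1, 12*z, -2*y)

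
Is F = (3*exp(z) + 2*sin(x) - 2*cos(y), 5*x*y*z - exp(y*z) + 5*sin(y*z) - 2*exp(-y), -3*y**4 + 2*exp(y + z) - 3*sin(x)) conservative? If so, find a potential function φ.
No, ∇×F = (-5*x*y - 12*y**3 + y*exp(y*z) - 5*y*cos(y*z) + 2*exp(y + z), 3*exp(z) + 3*cos(x), 5*y*z - 2*sin(y)) ≠ 0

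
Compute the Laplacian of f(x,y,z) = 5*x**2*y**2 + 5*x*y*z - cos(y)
10*x**2 + 10*y**2 + cos(y)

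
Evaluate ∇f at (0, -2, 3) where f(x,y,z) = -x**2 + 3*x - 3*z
(3, 0, -3)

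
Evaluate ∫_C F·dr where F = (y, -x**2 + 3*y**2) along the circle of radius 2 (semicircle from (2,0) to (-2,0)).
-2*pi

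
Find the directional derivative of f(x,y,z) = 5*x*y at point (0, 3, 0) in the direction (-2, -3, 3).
-15*sqrt(22)/11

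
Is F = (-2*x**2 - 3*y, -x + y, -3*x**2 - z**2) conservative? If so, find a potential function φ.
No, ∇×F = (0, 6*x, 2) ≠ 0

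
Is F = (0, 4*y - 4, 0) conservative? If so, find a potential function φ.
Yes, F is conservative. φ = 2*y*(y - 2)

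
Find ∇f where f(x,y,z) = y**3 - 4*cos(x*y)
(4*y*sin(x*y), 4*x*sin(x*y) + 3*y**2, 0)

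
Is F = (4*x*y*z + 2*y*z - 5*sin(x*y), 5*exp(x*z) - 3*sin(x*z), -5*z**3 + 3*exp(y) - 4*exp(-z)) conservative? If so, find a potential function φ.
No, ∇×F = (-5*x*exp(x*z) + 3*x*cos(x*z) + 3*exp(y), 2*y*(2*x + 1), -4*x*z + 5*x*cos(x*y) + 5*z*exp(x*z) - 3*z*cos(x*z) - 2*z) ≠ 0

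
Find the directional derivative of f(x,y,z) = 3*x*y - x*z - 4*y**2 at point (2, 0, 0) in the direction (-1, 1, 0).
3*sqrt(2)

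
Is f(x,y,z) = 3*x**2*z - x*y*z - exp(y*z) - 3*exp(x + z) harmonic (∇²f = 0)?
No, ∇²f = -y**2*exp(y*z) - z**2*exp(y*z) + 6*z - 6*exp(x + z)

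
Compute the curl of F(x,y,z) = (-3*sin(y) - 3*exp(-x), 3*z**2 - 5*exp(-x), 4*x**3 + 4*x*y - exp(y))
(4*x - 6*z - exp(y), -12*x**2 - 4*y, 3*cos(y) + 5*exp(-x))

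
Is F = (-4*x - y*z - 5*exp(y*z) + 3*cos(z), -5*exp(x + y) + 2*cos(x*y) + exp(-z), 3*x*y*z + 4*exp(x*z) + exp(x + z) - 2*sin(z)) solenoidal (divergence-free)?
No, ∇·F = 3*x*y + 4*x*exp(x*z) - 2*x*sin(x*y) - 5*exp(x + y) + exp(x + z) - 2*cos(z) - 4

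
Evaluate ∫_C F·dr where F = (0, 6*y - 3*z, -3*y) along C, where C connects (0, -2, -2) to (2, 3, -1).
36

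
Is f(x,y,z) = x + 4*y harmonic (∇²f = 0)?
Yes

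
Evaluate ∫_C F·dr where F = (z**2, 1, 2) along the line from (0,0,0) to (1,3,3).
12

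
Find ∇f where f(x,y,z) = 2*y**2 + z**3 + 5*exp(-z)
(0, 4*y, 3*z**2 - 5*exp(-z))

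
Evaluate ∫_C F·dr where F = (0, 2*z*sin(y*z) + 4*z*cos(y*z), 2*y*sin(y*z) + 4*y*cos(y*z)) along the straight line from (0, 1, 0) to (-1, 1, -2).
-4*sin(2) - 2*cos(2) + 2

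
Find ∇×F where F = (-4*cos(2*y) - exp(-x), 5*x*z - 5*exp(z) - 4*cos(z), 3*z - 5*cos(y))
(-5*x + 5*exp(z) + 5*sin(y) - 4*sin(z), 0, 5*z - 8*sin(2*y))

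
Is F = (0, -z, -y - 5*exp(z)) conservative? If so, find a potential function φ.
Yes, F is conservative. φ = -y*z - 5*exp(z)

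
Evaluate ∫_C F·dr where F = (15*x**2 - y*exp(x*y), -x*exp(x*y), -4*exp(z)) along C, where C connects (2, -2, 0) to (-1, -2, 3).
-4*exp(3) - 41 - exp(2) + exp(-4)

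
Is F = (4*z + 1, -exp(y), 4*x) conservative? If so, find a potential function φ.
Yes, F is conservative. φ = 4*x*z + x - exp(y)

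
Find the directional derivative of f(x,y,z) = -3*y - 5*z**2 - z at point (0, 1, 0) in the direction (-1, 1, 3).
-6*sqrt(11)/11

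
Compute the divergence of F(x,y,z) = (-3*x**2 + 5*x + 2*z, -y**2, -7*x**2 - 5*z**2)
-6*x - 2*y - 10*z + 5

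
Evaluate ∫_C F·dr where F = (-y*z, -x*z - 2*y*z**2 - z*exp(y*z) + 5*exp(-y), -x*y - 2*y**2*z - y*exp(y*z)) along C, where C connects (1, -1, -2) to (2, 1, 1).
-5*exp(-1) + 3 + exp(2) + 4*E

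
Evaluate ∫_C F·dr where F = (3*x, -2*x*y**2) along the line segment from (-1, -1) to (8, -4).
309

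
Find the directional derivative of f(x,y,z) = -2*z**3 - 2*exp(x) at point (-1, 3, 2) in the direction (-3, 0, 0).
2*exp(-1)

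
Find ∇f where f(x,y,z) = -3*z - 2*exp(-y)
(0, 2*exp(-y), -3)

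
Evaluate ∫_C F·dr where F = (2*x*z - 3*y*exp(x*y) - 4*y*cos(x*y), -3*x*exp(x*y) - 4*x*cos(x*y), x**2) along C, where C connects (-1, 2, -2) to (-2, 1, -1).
-2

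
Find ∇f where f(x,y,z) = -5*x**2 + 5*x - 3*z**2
(5 - 10*x, 0, -6*z)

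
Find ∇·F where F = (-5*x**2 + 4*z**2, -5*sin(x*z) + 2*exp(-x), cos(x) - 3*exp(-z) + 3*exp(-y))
-10*x + 3*exp(-z)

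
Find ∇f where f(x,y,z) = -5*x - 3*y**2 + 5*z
(-5, -6*y, 5)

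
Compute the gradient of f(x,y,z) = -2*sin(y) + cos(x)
(-sin(x), -2*cos(y), 0)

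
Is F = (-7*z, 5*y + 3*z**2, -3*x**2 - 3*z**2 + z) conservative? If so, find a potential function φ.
No, ∇×F = (-6*z, 6*x - 7, 0) ≠ 0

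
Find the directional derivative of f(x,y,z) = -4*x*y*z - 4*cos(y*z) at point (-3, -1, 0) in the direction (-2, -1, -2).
8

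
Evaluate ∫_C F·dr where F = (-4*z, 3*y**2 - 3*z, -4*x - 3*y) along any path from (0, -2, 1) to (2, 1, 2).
-19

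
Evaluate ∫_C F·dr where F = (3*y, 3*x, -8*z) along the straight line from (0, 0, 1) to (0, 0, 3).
-32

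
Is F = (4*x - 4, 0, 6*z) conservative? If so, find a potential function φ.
Yes, F is conservative. φ = 2*x**2 - 4*x + 3*z**2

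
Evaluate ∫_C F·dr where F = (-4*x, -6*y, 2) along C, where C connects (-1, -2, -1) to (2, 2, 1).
-2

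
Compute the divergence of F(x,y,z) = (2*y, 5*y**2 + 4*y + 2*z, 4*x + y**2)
10*y + 4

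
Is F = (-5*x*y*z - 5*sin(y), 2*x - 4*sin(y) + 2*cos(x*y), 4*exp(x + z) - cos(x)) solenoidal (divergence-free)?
No, ∇·F = -2*x*sin(x*y) - 5*y*z + 4*exp(x + z) - 4*cos(y)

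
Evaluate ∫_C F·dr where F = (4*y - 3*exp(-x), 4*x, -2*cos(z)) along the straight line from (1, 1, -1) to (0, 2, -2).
-2*sin(1) - 3*exp(-1) - 1 + 2*sin(2)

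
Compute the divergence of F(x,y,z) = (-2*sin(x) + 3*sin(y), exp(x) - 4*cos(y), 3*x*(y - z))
-3*x + 4*sin(y) - 2*cos(x)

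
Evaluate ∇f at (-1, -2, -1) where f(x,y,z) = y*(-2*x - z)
(4, 3, 2)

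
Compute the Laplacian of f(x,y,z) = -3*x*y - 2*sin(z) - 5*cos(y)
2*sin(z) + 5*cos(y)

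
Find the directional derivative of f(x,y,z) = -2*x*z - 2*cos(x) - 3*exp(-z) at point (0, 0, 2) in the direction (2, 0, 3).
sqrt(13)*(9 - 8*exp(2))*exp(-2)/13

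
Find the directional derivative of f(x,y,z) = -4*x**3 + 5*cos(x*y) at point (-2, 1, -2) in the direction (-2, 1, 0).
sqrt(5)*(96/5 - 4*sin(2))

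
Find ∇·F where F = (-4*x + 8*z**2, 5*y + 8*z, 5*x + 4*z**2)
8*z + 1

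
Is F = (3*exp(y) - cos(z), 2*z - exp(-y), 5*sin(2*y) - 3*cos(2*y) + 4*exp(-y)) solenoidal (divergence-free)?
No, ∇·F = exp(-y)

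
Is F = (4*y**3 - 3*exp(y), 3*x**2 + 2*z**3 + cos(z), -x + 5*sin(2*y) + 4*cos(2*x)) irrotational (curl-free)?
No, ∇×F = (-6*z**2 + sin(z) + 10*cos(2*y), 8*sin(2*x) + 1, 6*x - 12*y**2 + 3*exp(y))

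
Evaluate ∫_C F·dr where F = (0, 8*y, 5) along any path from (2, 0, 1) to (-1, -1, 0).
-1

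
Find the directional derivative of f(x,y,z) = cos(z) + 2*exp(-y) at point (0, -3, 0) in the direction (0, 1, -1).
-sqrt(2)*exp(3)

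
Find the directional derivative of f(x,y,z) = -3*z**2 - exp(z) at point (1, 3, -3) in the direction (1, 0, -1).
sqrt(2)*(1 - 18*exp(3))*exp(-3)/2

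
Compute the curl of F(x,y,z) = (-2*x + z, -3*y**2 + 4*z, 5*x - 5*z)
(-4, -4, 0)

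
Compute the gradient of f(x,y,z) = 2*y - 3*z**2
(0, 2, -6*z)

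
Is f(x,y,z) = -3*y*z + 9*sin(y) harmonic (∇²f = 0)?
No, ∇²f = -9*sin(y)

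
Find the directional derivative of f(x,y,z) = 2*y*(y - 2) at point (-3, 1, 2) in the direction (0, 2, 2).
0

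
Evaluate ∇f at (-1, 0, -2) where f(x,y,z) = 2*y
(0, 2, 0)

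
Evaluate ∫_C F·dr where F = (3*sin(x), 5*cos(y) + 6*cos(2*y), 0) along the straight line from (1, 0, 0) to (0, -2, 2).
-5*sin(2) - 3 + 3*cos(1) - 3*sin(4)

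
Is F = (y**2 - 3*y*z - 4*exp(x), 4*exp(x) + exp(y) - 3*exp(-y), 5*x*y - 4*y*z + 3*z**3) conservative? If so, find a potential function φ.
No, ∇×F = (5*x - 4*z, -8*y, -2*y + 3*z + 4*exp(x)) ≠ 0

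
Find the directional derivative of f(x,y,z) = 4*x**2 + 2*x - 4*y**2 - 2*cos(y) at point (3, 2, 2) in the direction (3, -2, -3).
sqrt(22)*(55 - 2*sin(2))/11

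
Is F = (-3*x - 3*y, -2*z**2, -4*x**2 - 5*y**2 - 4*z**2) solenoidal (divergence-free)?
No, ∇·F = -8*z - 3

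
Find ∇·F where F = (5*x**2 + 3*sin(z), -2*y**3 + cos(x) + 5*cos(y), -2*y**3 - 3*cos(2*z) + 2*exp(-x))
10*x - 6*y**2 - 5*sin(y) + 6*sin(2*z)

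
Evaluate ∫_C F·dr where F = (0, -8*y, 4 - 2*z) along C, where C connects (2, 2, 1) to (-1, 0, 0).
13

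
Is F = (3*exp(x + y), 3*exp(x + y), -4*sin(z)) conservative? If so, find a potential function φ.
Yes, F is conservative. φ = 3*exp(x + y) + 4*cos(z)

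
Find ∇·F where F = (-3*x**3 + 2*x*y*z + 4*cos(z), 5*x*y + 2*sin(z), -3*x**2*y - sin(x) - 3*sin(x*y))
-9*x**2 + 5*x + 2*y*z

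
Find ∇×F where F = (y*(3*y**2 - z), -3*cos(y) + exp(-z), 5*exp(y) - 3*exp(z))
(5*exp(y) + exp(-z), -y, -9*y**2 + z)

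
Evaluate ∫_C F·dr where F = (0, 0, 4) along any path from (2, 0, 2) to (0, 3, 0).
-8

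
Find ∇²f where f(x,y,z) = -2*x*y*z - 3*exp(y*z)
3*(-y**2 - z**2)*exp(y*z)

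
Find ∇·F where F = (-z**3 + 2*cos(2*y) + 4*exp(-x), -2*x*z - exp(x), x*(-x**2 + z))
x - 4*exp(-x)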